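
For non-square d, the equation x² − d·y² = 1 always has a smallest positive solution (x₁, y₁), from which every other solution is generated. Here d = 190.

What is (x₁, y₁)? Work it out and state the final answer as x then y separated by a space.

52021 3774

√190 = [13; 1,3,1,1,1,…,3,1,26, …], period ℓ=14 (even) → k=13
i=0: a=13 ⇒ p=13, q=1
i=1: a=1 ⇒ p=14, q=1
i=2: a=3 ⇒ p=55, q=4
i=3: a=1 ⇒ p=69, q=5
…
i=7: a=2 ⇒ p=1213, q=88
i=8: a=2 ⇒ p=2936, q=213
i=9: a=1 ⇒ p=4149, q=301
i=10: a=1 ⇒ p=7085, q=514
i=11: a=1 ⇒ p=11234, q=815
i=12: a=3 ⇒ p=40787, q=2959
i=13: a=1 ⇒ p=52021, q=3774
(x₁, y₁) = (52021, 3774);  52021² − 190·3774² = 1 ✓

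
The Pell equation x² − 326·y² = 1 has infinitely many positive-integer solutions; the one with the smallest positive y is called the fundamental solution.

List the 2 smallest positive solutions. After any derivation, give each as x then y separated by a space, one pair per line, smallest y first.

325 18
211249 11700

[18; 18,36] for √326; ℓ=2 ⇒ convergent index 1
a_0=18:  p_0=18·1+0=18,  q_0=18·0+1=1
a_1=18:  p_1=18·18+1=325,  q_1=18·1+0=18
→ (325, 18).  Check: 325²=105625, 326·18²=105624, difference 1.
(x_2, y_2) = (325·325 + 326·18·18, 325·18 + 18·325) = (211249, 11700)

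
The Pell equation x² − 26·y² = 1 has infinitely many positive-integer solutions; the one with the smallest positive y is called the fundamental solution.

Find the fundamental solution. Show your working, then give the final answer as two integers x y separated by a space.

√26 → a₀=5, period (10); ℓ=1 odd so k=1
a_0=5:  p_0=5·1+0=5,  q_0=5·0+1=1
a_1=10:  p_1=10·5+1=51,  q_1=10·1+0=10
(x₁, y₁) = (51, 10);  51² − 26·10² = 1 ✓

51 10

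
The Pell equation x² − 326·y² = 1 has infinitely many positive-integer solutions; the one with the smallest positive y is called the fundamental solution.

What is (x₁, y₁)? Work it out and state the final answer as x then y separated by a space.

√326 → a₀=18, period (18,36); ℓ=2 even so k=1
a_0=18:  p_0=18·1+0=18,  q_0=18·0+1=1
a_1=18:  p_1=18·18+1=325,  q_1=18·1+0=18
→ (325, 18).  Check: 325²=105625, 326·18²=105624, difference 1.

325 18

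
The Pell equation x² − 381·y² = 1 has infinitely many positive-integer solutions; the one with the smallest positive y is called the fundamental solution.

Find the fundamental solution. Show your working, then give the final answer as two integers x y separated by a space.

[19; 1,1,12,1,1,38] for √381; ℓ=6 ⇒ convergent index 5
a_0=19:  p_0=19·1+0=19,  q_0=19·0+1=1
…
a_2=1:  p_2=1·20+19=39,  q_2=1·1+1=2
a_3=12:  p_3=12·39+20=488,  q_3=12·2+1=25
a_4=1:  p_4=1·488+39=527,  q_4=1·25+2=27
a_5=1:  p_5=1·527+488=1015,  q_5=1·27+25=52
(x₁, y₁) = (1015, 52);  1015² − 381·52² = 1 ✓

1015 52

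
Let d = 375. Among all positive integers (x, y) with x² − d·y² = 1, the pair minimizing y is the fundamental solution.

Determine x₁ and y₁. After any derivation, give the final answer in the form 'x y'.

√375 → a₀=19, period (2,1,2,1,5,1,2,1,2,38); ℓ=10 even so k=9
step 0: (19, 1)  from 19·(1,0) + (0,1)
step 1: (39, 2)  from 2·(19,1) + (1,0)
…
step 3: (155, 8)  from 2·(58,3) + (39,2)
…
step 7: (4086, 211)  from 2·(1433,74) + (1220,63)
step 8: (5519, 285)  from 1·(4086,211) + (1433,74)
step 9: (15124, 781)  from 2·(5519,285) + (4086,211)
→ (15124, 781).  Check: 15124²=228735376, 375·781²=228735375, difference 1.

15124 781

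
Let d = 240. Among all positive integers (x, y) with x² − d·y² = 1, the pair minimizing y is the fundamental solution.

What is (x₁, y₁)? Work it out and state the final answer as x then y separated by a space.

d=240: √d = [15; 2,30] (ℓ=2, even), read p_1/q_1
k=0  a_k=15  p_k/q_k = 15/1
k=1  a_k=2  p_k/q_k = 31/2
(x₁, y₁) = (31, 2);  31² − 240·2² = 1 ✓

31 2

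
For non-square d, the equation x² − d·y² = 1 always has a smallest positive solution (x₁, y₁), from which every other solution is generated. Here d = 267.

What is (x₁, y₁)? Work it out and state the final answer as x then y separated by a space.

2402 147

√267 → a₀=16, period (2,1,15,1,2,32); ℓ=6 even so k=5
step 0: (16, 1)  from 16·(1,0) + (0,1)
step 1: (33, 2)  from 2·(16,1) + (1,0)
step 2: (49, 3)  from 1·(33,2) + (16,1)
…
step 4: (817, 50)  from 1·(768,47) + (49,3)
step 5: (2402, 147)  from 2·(817,50) + (768,47)
(x₁, y₁) = (2402, 147);  2402² − 267·147² = 1 ✓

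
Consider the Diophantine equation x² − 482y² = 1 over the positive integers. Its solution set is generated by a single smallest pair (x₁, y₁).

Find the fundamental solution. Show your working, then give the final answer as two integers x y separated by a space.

√482 = [21; 1,20,1,42, …], period ℓ=4 (even) → k=3
step 0: (21, 1)  from 21·(1,0) + (0,1)
…
step 2: (461, 21)  from 20·(22,1) + (21,1)
step 3: (483, 22)  from 1·(461,21) + (22,1)
(x₁, y₁) = (483, 22);  483² − 482·22² = 1 ✓

483 22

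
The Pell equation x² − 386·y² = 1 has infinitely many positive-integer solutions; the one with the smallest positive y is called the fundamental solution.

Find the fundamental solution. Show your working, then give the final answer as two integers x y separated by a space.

d=386: √d = [19; 1,1,1,4,1,18,1,4,1,1,1,38] (ℓ=12, even), read p_11/q_11
step 0: (19, 1)  from 19·(1,0) + (0,1)
step 1: (20, 1)  from 1·(19,1) + (1,0)
…
step 5: (334, 17)  from 1·(275,14) + (59,3)
…
step 8: (32771, 1668)  from 4·(6621,337) + (6287,320)
…
step 10: (72163, 3673)  from 1·(39392,2005) + (32771,1668)
step 11: (111555, 5678)  from 1·(72163,3673) + (39392,2005)
(x₁, y₁) = (111555, 5678);  111555² − 386·5678² = 1 ✓

111555 5678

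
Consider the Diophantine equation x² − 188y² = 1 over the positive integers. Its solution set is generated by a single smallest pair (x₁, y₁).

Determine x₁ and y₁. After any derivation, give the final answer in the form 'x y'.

√188 = [13; 1,2,2,6,2,2,1,26, …], period ℓ=8 (even) → k=7
i=0: a=13 ⇒ p=13, q=1
i=1: a=1 ⇒ p=14, q=1
i=2: a=2 ⇒ p=41, q=3
i=3: a=2 ⇒ p=96, q=7
i=4: a=6 ⇒ p=617, q=45
i=5: a=2 ⇒ p=1330, q=97
i=6: a=2 ⇒ p=3277, q=239
i=7: a=1 ⇒ p=4607, q=336
(x₁, y₁) = (4607, 336);  4607² − 188·336² = 1 ✓

4607 336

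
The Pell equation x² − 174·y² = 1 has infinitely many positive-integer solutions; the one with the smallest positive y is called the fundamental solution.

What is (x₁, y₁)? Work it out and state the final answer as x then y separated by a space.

1451 110

√174 = [13; 5,4,5,26, …], period ℓ=4 (even) → k=3
step 0: (13, 1)  from 13·(1,0) + (0,1)
step 1: (66, 5)  from 5·(13,1) + (1,0)
step 2: (277, 21)  from 4·(66,5) + (13,1)
step 3: (1451, 110)  from 5·(277,21) + (66,5)
(x₁, y₁) = (1451, 110);  1451² − 174·110² = 1 ✓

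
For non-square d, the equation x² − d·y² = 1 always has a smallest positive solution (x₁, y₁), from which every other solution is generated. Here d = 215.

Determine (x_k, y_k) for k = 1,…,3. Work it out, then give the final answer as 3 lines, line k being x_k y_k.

d=215: √d = [14; 1,1,1,28] (ℓ=4, even), read p_3/q_3
a_0=14:  p_0=14·1+0=14,  q_0=14·0+1=1
a_1=1:  p_1=1·14+1=15,  q_1=1·1+0=1
a_2=1:  p_2=1·15+14=29,  q_2=1·1+1=2
a_3=1:  p_3=1·29+15=44,  q_3=1·2+1=3
→ (44, 3).  Check: 44²=1936, 215·3²=1935, difference 1.
n=2: (44,3)∘(44,3) = (44·44+215·3·3, 44·3+3·44) = (3871,264)
n=3: (3871,264)∘(44,3) = (44·3871+215·3·264, 44·264+3·3871) = (340604,23229)

44 3
3871 264
340604 23229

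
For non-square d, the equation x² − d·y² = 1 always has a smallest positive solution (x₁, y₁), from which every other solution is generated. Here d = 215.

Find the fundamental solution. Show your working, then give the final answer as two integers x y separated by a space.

d=215: √d = [14; 1,1,1,28] (ℓ=4, even), read p_3/q_3
a_0=14:  p_0=14·1+0=14,  q_0=14·0+1=1
a_1=1:  p_1=1·14+1=15,  q_1=1·1+0=1
a_2=1:  p_2=1·15+14=29,  q_2=1·1+1=2
a_3=1:  p_3=1·29+15=44,  q_3=1·2+1=3
→ (44, 3).  Check: 44²=1936, 215·3²=1935, difference 1.

44 3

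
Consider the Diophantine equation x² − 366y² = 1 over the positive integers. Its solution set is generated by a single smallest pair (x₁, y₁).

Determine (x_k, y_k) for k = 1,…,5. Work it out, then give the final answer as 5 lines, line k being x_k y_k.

d=366: √d = [19; 7,1,1,1,2,12,2,1,1,1,7,38] (ℓ=12, even), read p_11/q_11
k=0  a_k=19  p_k/q_k = 19/1
…
k=3  a_k=1  p_k/q_k = 287/15
…
k=7  a_k=2  p_k/q_k = 30055/1571
…
k=10  a_k=1  p_k/q_k = 119053/6223
k=11  a_k=7  p_k/q_k = 907925/47458
fundamental: x₁=907925, y₁=47458  (since 824327805625 − 366·2252261764 = 1)
(907925+47458√366)^2 = 1648655611249 + 86176609300√366
(907925+47458√366)^3 = 2993711291685588725 + 156483795997357542√366
(907925+47458√366)^4 = 5436130649005627630680001 + 284151100961715516031400√366
(907925+47458√366)^5 = 9871197838993875221878594227125 + 515975776681174635989620332458√366

907925 47458
1648655611249 86176609300
2993711291685588725 156483795997357542
5436130649005627630680001 284151100961715516031400
9871197838993875221878594227125 515975776681174635989620332458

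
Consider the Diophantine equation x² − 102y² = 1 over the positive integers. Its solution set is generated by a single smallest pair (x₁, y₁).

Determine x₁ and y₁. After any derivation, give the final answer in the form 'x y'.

101 10

√102 → a₀=10, period (10,20); ℓ=2 even so k=1
a_0=10:  p_0=10·1+0=10,  q_0=10·0+1=1
a_1=10:  p_1=10·10+1=101,  q_1=10·1+0=10
→ (101, 10).  Check: 101²=10201, 102·10²=10200, difference 1.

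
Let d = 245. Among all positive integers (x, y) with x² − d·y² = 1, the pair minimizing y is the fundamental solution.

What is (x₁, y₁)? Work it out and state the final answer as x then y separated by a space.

51841 3312

√245 = [15; 1,1,1,7,6,7,1,1,1,30, …], period ℓ=10 (even) → k=9
k=0  a_k=15  p_k/q_k = 15/1
…
k=3  a_k=1  p_k/q_k = 47/3
…
k=5  a_k=6  p_k/q_k = 2207/141
k=6  a_k=7  p_k/q_k = 15809/1010
…
k=8  a_k=1  p_k/q_k = 33825/2161
k=9  a_k=1  p_k/q_k = 51841/3312
(x₁, y₁) = (51841, 3312);  51841² − 245·3312² = 1 ✓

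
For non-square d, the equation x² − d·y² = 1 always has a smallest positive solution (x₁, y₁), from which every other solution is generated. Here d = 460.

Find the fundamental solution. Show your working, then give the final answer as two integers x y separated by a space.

2535751 118230

[21; 2,4,3,1,2,10,2,1,3,4,2,42] for √460; ℓ=12 ⇒ convergent index 11
step 0: (21, 1)  from 21·(1,0) + (0,1)
step 1: (43, 2)  from 2·(21,1) + (1,0)
step 2: (193, 9)  from 4·(43,2) + (21,1)
…
step 5: (2252, 105)  from 2·(815,38) + (622,29)
step 6: (23335, 1088)  from 10·(2252,105) + (815,38)
…
step 9: (265693, 12388)  from 3·(72257,3369) + (48922,2281)
step 10: (1135029, 52921)  from 4·(265693,12388) + (72257,3369)
step 11: (2535751, 118230)  from 2·(1135029,52921) + (265693,12388)
(x₁, y₁) = (2535751, 118230);  2535751² − 460·118230² = 1 ✓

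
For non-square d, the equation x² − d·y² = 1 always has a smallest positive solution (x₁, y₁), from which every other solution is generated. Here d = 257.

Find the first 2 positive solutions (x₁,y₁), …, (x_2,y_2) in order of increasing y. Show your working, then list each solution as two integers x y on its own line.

[16; 32] for √257; ℓ=1 ⇒ convergent index 1
k=0  a_k=16  p_k/q_k = 16/1
k=1  a_k=32  p_k/q_k = 513/32
(x₁, y₁) = (513, 32);  513² − 257·32² = 1 ✓
k=2:  x_2 = 513·513+257·32·32 = 526337,  y_2 = 513·32+32·513 = 32832

513 32
526337 32832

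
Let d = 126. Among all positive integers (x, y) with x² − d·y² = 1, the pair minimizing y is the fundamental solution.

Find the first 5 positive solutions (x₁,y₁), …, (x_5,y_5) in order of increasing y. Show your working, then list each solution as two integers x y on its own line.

449 40
403201 35920
362074049 32256120
325142092801 28965959840
291977237261249 26011399680200

[11; 4,2,4,22] for √126; ℓ=4 ⇒ convergent index 3
i=0: a=11 ⇒ p=11, q=1
i=1: a=4 ⇒ p=45, q=4
i=2: a=2 ⇒ p=101, q=9
i=3: a=4 ⇒ p=449, q=40
fundamental: x₁=449, y₁=40  (since 201601 − 126·1600 = 1)
k=2:  x_2 = 449·449+126·40·40 = 403201,  y_2 = 449·40+40·449 = 35920
k=3:  x_3 = 449·403201+126·40·35920 = 362074049,  y_3 = 449·35920+40·403201 = 32256120
k=4:  x_4 = 449·362074049+126·40·32256120 = 325142092801,  y_4 = 449·32256120+40·362074049 = 28965959840
k=5:  x_5 = 449·325142092801+126·40·28965959840 = 291977237261249,  y_5 = 449·28965959840+40·325142092801 = 26011399680200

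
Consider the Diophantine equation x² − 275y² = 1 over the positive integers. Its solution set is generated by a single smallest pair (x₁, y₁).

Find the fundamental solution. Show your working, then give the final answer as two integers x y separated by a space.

199 12

√275 → a₀=16, period (1,1,2,1,1,32); ℓ=6 even so k=5
a_0=16:  p_0=16·1+0=16,  q_0=16·0+1=1
…
a_3=2:  p_3=2·33+17=83,  q_3=2·2+1=5
a_4=1:  p_4=1·83+33=116,  q_4=1·5+2=7
a_5=1:  p_5=1·116+83=199,  q_5=1·7+5=12
→ (199, 12).  Check: 199²=39601, 275·12²=39600, difference 1.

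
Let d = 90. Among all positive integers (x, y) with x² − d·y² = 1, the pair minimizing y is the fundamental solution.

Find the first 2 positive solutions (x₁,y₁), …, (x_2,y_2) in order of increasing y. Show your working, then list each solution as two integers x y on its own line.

19 2
721 76

√90 = [9; 2,18, …], period ℓ=2 (even) → k=1
i=0: a=9 ⇒ p=9, q=1
i=1: a=2 ⇒ p=19, q=2
→ (19, 2).  Check: 19²=361, 90·2²=360, difference 1.
(19+2√90)^2 = 721 + 76√90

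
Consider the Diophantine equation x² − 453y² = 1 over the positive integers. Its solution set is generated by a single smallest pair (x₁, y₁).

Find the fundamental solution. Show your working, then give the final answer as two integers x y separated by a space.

√453 = [21; 3,1,1,10,14,10,1,1,3,42, …], period ℓ=10 (even) → k=9
a_0=21:  p_0=21·1+0=21,  q_0=21·0+1=1
…
a_2=1:  p_2=1·64+21=85,  q_2=1·3+1=4
a_3=1:  p_3=1·85+64=149,  q_3=1·4+3=7
a_4=10:  p_4=10·149+85=1575,  q_4=10·7+4=74
a_5=14:  p_5=14·1575+149=22199,  q_5=14·74+7=1043
a_6=10:  p_6=10·22199+1575=223565,  q_6=10·1043+74=10504
…
a_8=1:  p_8=1·245764+223565=469329,  q_8=1·11547+10504=22051
a_9=3:  p_9=3·469329+245764=1653751,  q_9=3·22051+11547=77700
→ (1653751, 77700).  Check: 1653751²=2734892370001, 453·77700²=2734892370000, difference 1.

1653751 77700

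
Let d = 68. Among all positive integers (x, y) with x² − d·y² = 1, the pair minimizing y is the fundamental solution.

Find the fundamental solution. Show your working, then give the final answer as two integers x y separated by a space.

√68 = [8; 4,16, …], period ℓ=2 (even) → k=1
i=0: a=8 ⇒ p=8, q=1
i=1: a=4 ⇒ p=33, q=4
fundamental: x₁=33, y₁=4  (since 1089 − 68·16 = 1)

33 4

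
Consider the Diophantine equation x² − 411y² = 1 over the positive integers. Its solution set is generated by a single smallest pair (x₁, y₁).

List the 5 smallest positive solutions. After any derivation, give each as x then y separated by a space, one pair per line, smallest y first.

√411 → a₀=20, period (3,1,1,1,19,1,1,1,3,40); ℓ=10 even so k=9
k=0  a_k=20  p_k/q_k = 20/1
k=1  a_k=3  p_k/q_k = 61/3
…
k=3  a_k=1  p_k/q_k = 142/7
…
k=5  a_k=19  p_k/q_k = 4379/216
k=6  a_k=1  p_k/q_k = 4602/227
k=7  a_k=1  p_k/q_k = 8981/443
k=8  a_k=1  p_k/q_k = 13583/670
k=9  a_k=3  p_k/q_k = 49730/2453
(x₁, y₁) = (49730, 2453);  49730² − 411·2453² = 1 ✓
k=2:  x_2 = 49730·49730+411·2453·2453 = 4946145799,  y_2 = 49730·2453+2453·49730 = 243975380
k=3:  x_3 = 49730·4946145799+411·2453·243975380 = 491943661118810,  y_3 = 49730·243975380+2453·4946145799 = 24265791292347
k=4:  x_4 = 49730·491943661118810+411·2453·24265791292347 = 48928716529930696801,  y_4 = 49730·24265791292347+2453·491943661118810 = 2413475601692857240
k=5:  x_5 = 49730·48928716529930696801+411·2453·2413475601692857240 = 4866450145574963442708650,  y_5 = 49730·2413475601692857240+2453·48928716529930696801 = 240044283320105789798053

49730 2453
4946145799 243975380
491943661118810 24265791292347
48928716529930696801 2413475601692857240
4866450145574963442708650 240044283320105789798053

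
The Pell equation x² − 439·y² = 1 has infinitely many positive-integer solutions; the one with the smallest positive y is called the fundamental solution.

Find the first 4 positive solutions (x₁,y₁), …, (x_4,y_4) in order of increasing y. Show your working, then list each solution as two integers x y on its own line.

[20; 1,19,1,40] for √439; ℓ=4 ⇒ convergent index 3
step 0: (20, 1)  from 20·(1,0) + (0,1)
…
step 2: (419, 20)  from 19·(21,1) + (20,1)
step 3: (440, 21)  from 1·(419,20) + (21,1)
(x₁, y₁) = (440, 21);  440² − 439·21² = 1 ✓
(440+21√439)^2 = 387199 + 18480√439
(440+21√439)^3 = 340734680 + 16262379√439
(440+21√439)^4 = 299846131201 + 14310875040√439

440 21
387199 18480
340734680 16262379
299846131201 14310875040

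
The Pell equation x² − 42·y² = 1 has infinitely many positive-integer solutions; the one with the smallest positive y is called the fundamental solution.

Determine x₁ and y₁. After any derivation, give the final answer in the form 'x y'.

13 2

√42 → a₀=6, period (2,12); ℓ=2 even so k=1
a_0=6:  p_0=6·1+0=6,  q_0=6·0+1=1
a_1=2:  p_1=2·6+1=13,  q_1=2·1+0=2
fundamental: x₁=13, y₁=2  (since 169 − 42·4 = 1)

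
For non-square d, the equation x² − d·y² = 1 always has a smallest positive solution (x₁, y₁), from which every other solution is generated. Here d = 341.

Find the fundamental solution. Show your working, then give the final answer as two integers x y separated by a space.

10626551 575460

[18; 2,6,1,8,2,…,6,2,36] for √341; ℓ=14 ⇒ convergent index 13
a_0=18:  p_0=18·1+0=18,  q_0=18·0+1=1
a_1=2:  p_1=2·18+1=37,  q_1=2·1+0=2
…
a_3=1:  p_3=1·240+37=277,  q_3=1·13+2=15
a_4=8:  p_4=8·277+240=2456,  q_4=8·15+13=133
a_5=2:  p_5=2·2456+277=5189,  q_5=2·133+15=281
a_6=1:  p_6=1·5189+2456=7645,  q_6=1·281+133=414
a_7=2:  p_7=2·7645+5189=20479,  q_7=2·414+281=1109
a_8=1:  p_8=1·20479+7645=28124,  q_8=1·1109+414=1523
…
a_10=8:  p_10=8·76727+28124=641940,  q_10=8·4155+1523=34763
a_11=1:  p_11=1·641940+76727=718667,  q_11=1·34763+4155=38918
a_12=6:  p_12=6·718667+641940=4953942,  q_12=6·38918+34763=268271
a_13=2:  p_13=2·4953942+718667=10626551,  q_13=2·268271+38918=575460
fundamental: x₁=10626551, y₁=575460  (since 112923586155601 − 341·331154211600 = 1)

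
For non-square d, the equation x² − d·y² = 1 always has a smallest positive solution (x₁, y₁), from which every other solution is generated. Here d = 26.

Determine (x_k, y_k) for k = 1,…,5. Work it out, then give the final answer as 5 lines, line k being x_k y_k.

d=26: √d = [5; 10] (ℓ=1, odd), read p_1/q_1
k=0  a_k=5  p_k/q_k = 5/1
k=1  a_k=10  p_k/q_k = 51/10
(x₁, y₁) = (51, 10);  51² − 26·10² = 1 ✓
k=2:  x_2 = 51·51+26·10·10 = 5201,  y_2 = 51·10+10·51 = 1020
k=3:  x_3 = 51·5201+26·10·1020 = 530451,  y_3 = 51·1020+10·5201 = 104030
k=4:  x_4 = 51·530451+26·10·104030 = 54100801,  y_4 = 51·104030+10·530451 = 10610040
k=5:  x_5 = 51·54100801+26·10·10610040 = 5517751251,  y_5 = 51·10610040+10·54100801 = 1082120050

51 10
5201 1020
530451 104030
54100801 10610040
5517751251 1082120050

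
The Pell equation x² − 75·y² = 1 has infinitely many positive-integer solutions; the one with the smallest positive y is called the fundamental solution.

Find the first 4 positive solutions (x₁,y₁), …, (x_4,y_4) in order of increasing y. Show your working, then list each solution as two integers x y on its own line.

26 3
1351 156
70226 8109
3650401 421512

√75 → a₀=8, period (1,1,1,16); ℓ=4 even so k=3
i=0: a=8 ⇒ p=8, q=1
i=1: a=1 ⇒ p=9, q=1
i=2: a=1 ⇒ p=17, q=2
i=3: a=1 ⇒ p=26, q=3
fundamental: x₁=26, y₁=3  (since 676 − 75·9 = 1)
k=2:  x_2 = 26·26+75·3·3 = 1351,  y_2 = 26·3+3·26 = 156
k=3:  x_3 = 26·1351+75·3·156 = 70226,  y_3 = 26·156+3·1351 = 8109
k=4:  x_4 = 26·70226+75·3·8109 = 3650401,  y_4 = 26·8109+3·70226 = 421512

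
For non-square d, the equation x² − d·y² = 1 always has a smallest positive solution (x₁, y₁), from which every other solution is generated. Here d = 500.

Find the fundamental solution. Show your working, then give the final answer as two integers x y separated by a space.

√500 = [22; 2,1,3,2,1,…,1,2,44, …], period ℓ=14 (even) → k=13
a_0=22:  p_0=22·1+0=22,  q_0=22·0+1=1
a_1=2:  p_1=2·22+1=45,  q_1=2·1+0=2
a_2=1:  p_2=1·45+22=67,  q_2=1·2+1=3
a_3=3:  p_3=3·67+45=246,  q_3=3·3+2=11
a_4=2:  p_4=2·246+67=559,  q_4=2·11+3=25
…
a_6=1:  p_6=1·805+559=1364,  q_6=1·36+25=61
a_7=10:  p_7=10·1364+805=14445,  q_7=10·61+36=646
a_8=1:  p_8=1·14445+1364=15809,  q_8=1·646+61=707
a_9=1:  p_9=1·15809+14445=30254,  q_9=1·707+646=1353
…
a_11=3:  p_11=3·76317+30254=259205,  q_11=3·3413+1353=11592
a_12=1:  p_12=1·259205+76317=335522,  q_12=1·11592+3413=15005
a_13=2:  p_13=2·335522+259205=930249,  q_13=2·15005+11592=41602
(x₁, y₁) = (930249, 41602);  930249² − 500·41602² = 1 ✓

930249 41602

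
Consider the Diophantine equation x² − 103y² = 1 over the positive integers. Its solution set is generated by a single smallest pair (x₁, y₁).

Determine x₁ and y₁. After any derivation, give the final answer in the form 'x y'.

227528 22419

[10; 6,1,2,1,1,9,1,1,2,1,6,20] for √103; ℓ=12 ⇒ convergent index 11
i=0: a=10 ⇒ p=10, q=1
i=1: a=6 ⇒ p=61, q=6
i=2: a=1 ⇒ p=71, q=7
i=3: a=2 ⇒ p=203, q=20
i=4: a=1 ⇒ p=274, q=27
i=5: a=1 ⇒ p=477, q=47
i=6: a=9 ⇒ p=4567, q=450
i=7: a=1 ⇒ p=5044, q=497
…
i=9: a=2 ⇒ p=24266, q=2391
i=10: a=1 ⇒ p=33877, q=3338
i=11: a=6 ⇒ p=227528, q=22419
fundamental: x₁=227528, y₁=22419  (since 51768990784 − 103·502611561 = 1)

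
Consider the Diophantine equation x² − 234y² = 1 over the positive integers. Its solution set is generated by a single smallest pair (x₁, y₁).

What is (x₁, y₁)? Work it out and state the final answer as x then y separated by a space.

5201 340

d=234: √d = [15; 3,2,1,2,1,2,3,30] (ℓ=8, even), read p_7/q_7
k=0  a_k=15  p_k/q_k = 15/1
k=1  a_k=3  p_k/q_k = 46/3
k=2  a_k=2  p_k/q_k = 107/7
…
k=4  a_k=2  p_k/q_k = 413/27
…
k=6  a_k=2  p_k/q_k = 1545/101
k=7  a_k=3  p_k/q_k = 5201/340
(x₁, y₁) = (5201, 340);  5201² − 234·340² = 1 ✓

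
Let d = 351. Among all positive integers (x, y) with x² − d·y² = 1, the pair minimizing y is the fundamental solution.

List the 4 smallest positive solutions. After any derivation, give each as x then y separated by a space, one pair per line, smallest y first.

62425 3332
7793761249 416000200
973051091875225 51937624966668
121485428812828080001 6484412476672499600

√351 = [18; 1,2,1,3,2,2,2,3,1,2,1,36, …], period ℓ=12 (even) → k=11
k=0  a_k=18  p_k/q_k = 18/1
k=1  a_k=1  p_k/q_k = 19/1
…
k=3  a_k=1  p_k/q_k = 75/4
…
k=5  a_k=2  p_k/q_k = 637/34
…
k=7  a_k=2  p_k/q_k = 3747/200
k=8  a_k=3  p_k/q_k = 12796/683
k=9  a_k=1  p_k/q_k = 16543/883
k=10  a_k=2  p_k/q_k = 45882/2449
k=11  a_k=1  p_k/q_k = 62425/3332
fundamental: x₁=62425, y₁=3332  (since 3896880625 − 351·11102224 = 1)
k=2:  x_2 = 62425·62425+351·3332·3332 = 7793761249,  y_2 = 62425·3332+3332·62425 = 416000200
k=3:  x_3 = 62425·7793761249+351·3332·416000200 = 973051091875225,  y_3 = 62425·416000200+3332·7793761249 = 51937624966668
k=4:  x_4 = 62425·973051091875225+351·3332·51937624966668 = 121485428812828080001,  y_4 = 62425·51937624966668+3332·973051091875225 = 6484412476672499600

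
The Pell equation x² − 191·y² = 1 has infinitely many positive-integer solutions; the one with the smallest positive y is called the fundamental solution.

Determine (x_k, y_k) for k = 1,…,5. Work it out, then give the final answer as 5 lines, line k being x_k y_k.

8994000 650783
161784071999999 11706284604000
2910171887135973018000 210572647456751349217
52348171905801720863712000001 3787780782452031563430792000
941638916241558444724564320044970000 68134600714746933190345629744650783

d=191: √d = [13; 1,4,1,1,3,…,4,1,26] (ℓ=16, even), read p_15/q_15
a_0=13:  p_0=13·1+0=13,  q_0=13·0+1=1
…
a_2=4:  p_2=4·14+13=69,  q_2=4·1+1=5
…
a_4=1:  p_4=1·83+69=152,  q_4=1·6+5=11
…
a_8=13:  p_8=13·2999+1230=40217,  q_8=13·217+89=2910
a_9=2:  p_9=2·40217+2999=83433,  q_9=2·2910+217=6037
a_10=2:  p_10=2·83433+40217=207083,  q_10=2·6037+2910=14984
a_11=3:  p_11=3·207083+83433=704682,  q_11=3·14984+6037=50989
…
a_13=1:  p_13=1·911765+704682=1616447,  q_13=1·65973+50989=116962
a_14=4:  p_14=4·1616447+911765=7377553,  q_14=4·116962+65973=533821
a_15=1:  p_15=1·7377553+1616447=8994000,  q_15=1·533821+116962=650783
(x₁, y₁) = (8994000, 650783);  8994000² − 191·650783² = 1 ✓
n=2: (8994000,650783)∘(8994000,650783) = (8994000·8994000+191·650783·650783, 8994000·650783+650783·8994000) = (161784071999999,11706284604000)
n=3: (161784071999999,11706284604000)∘(8994000,650783) = (8994000·161784071999999+191·650783·11706284604000, 8994000·11706284604000+650783·161784071999999) = (2910171887135973018000,210572647456751349217)
n=4: (2910171887135973018000,210572647456751349217)∘(8994000,650783) = (8994000·2910171887135973018000+191·650783·210572647456751349217, 8994000·210572647456751349217+650783·2910171887135973018000) = (52348171905801720863712000001,3787780782452031563430792000)
n=5: (52348171905801720863712000001,3787780782452031563430792000)∘(8994000,650783) = (8994000·52348171905801720863712000001+191·650783·3787780782452031563430792000, 8994000·3787780782452031563430792000+650783·52348171905801720863712000001) = (941638916241558444724564320044970000,68134600714746933190345629744650783)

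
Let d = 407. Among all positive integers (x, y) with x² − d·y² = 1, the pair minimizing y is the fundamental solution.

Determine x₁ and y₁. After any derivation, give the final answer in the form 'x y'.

d=407: √d = [20; 5,1,2,1,5,40] (ℓ=6, even), read p_5/q_5
step 0: (20, 1)  from 20·(1,0) + (0,1)
step 1: (101, 5)  from 5·(20,1) + (1,0)
…
step 3: (343, 17)  from 2·(121,6) + (101,5)
step 4: (464, 23)  from 1·(343,17) + (121,6)
step 5: (2663, 132)  from 5·(464,23) + (343,17)
fundamental: x₁=2663, y₁=132  (since 7091569 − 407·17424 = 1)

2663 132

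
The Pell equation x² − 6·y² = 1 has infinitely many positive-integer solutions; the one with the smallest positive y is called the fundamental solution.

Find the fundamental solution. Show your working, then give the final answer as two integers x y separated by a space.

5 2

√6 = [2; 2,4, …], period ℓ=2 (even) → k=1
k=0  a_k=2  p_k/q_k = 2/1
k=1  a_k=2  p_k/q_k = 5/2
fundamental: x₁=5, y₁=2  (since 25 − 6·4 = 1)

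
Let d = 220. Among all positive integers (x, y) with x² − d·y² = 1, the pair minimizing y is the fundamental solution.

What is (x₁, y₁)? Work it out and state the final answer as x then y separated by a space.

√220 → a₀=14, period (1,4,1,28); ℓ=4 even so k=3
step 0: (14, 1)  from 14·(1,0) + (0,1)
step 1: (15, 1)  from 1·(14,1) + (1,0)
step 2: (74, 5)  from 4·(15,1) + (14,1)
step 3: (89, 6)  from 1·(74,5) + (15,1)
→ (89, 6).  Check: 89²=7921, 220·6²=7920, difference 1.

89 6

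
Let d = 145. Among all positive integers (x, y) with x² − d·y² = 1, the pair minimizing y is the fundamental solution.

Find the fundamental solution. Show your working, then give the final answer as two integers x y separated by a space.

√145 = [12; 24, …], period ℓ=1 (odd) → k=1
i=0: a=12 ⇒ p=12, q=1
i=1: a=24 ⇒ p=289, q=24
(x₁, y₁) = (289, 24);  289² − 145·24² = 1 ✓

289 24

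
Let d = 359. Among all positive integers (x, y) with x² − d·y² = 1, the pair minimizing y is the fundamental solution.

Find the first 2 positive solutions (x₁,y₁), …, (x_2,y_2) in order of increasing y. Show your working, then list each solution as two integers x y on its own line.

360 19
259199 13680

[18; 1,17,1,36] for √359; ℓ=4 ⇒ convergent index 3
step 0: (18, 1)  from 18·(1,0) + (0,1)
…
step 2: (341, 18)  from 17·(19,1) + (18,1)
step 3: (360, 19)  from 1·(341,18) + (19,1)
(x₁, y₁) = (360, 19);  360² − 359·19² = 1 ✓
k=2:  x_2 = 360·360+359·19·19 = 259199,  y_2 = 360·19+19·360 = 13680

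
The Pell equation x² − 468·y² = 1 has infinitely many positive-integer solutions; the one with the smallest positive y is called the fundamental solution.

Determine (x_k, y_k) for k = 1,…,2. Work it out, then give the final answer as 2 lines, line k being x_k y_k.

649 30
842401 38940

[21; 1,1,1,2,1,1,1,42] for √468; ℓ=8 ⇒ convergent index 7
step 0: (21, 1)  from 21·(1,0) + (0,1)
…
step 2: (43, 2)  from 1·(22,1) + (21,1)
step 3: (65, 3)  from 1·(43,2) + (22,1)
…
step 5: (238, 11)  from 1·(173,8) + (65,3)
step 6: (411, 19)  from 1·(238,11) + (173,8)
step 7: (649, 30)  from 1·(411,19) + (238,11)
(x₁, y₁) = (649, 30);  649² − 468·30² = 1 ✓
(649+30√468)^2 = 842401 + 38940√468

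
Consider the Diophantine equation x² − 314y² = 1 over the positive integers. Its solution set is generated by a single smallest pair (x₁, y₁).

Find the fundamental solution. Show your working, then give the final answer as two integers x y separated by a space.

[17; 1,2,1,1,2,1,34] for √314; ℓ=7 ⇒ convergent index 13
step 0: (17, 1)  from 17·(1,0) + (0,1)
…
step 3: (71, 4)  from 1·(53,3) + (18,1)
step 4: (124, 7)  from 1·(71,4) + (53,3)
step 5: (319, 18)  from 2·(124,7) + (71,4)
step 6: (443, 25)  from 1·(319,18) + (124,7)
step 7: (15381, 868)  from 34·(443,25) + (319,18)
…
step 12: (282617, 15949)  from 2·(109882,6201) + (62853,3547)
step 13: (392499, 22150)  from 1·(282617,15949) + (109882,6201)
fundamental: x₁=392499, y₁=22150  (since 154055465001 − 314·490622500 = 1)

392499 22150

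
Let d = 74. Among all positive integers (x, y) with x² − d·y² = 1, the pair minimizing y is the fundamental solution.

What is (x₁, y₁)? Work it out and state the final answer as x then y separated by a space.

3699 430

d=74: √d = [8; 1,1,1,1,16] (ℓ=5, odd), read p_9/q_9
k=0  a_k=8  p_k/q_k = 8/1
k=1  a_k=1  p_k/q_k = 9/1
k=2  a_k=1  p_k/q_k = 17/2
…
k=5  a_k=16  p_k/q_k = 714/83
…
k=8  a_k=1  p_k/q_k = 2228/259
k=9  a_k=1  p_k/q_k = 3699/430
fundamental: x₁=3699, y₁=430  (since 13682601 − 74·184900 = 1)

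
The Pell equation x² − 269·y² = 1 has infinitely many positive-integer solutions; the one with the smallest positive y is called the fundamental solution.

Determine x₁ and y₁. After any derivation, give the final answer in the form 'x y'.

13449 820

√269 → a₀=16, period (2,2,32); ℓ=3 odd so k=5
k=0  a_k=16  p_k/q_k = 16/1
k=1  a_k=2  p_k/q_k = 33/2
…
k=4  a_k=2  p_k/q_k = 5396/329
k=5  a_k=2  p_k/q_k = 13449/820
(x₁, y₁) = (13449, 820);  13449² − 269·820² = 1 ✓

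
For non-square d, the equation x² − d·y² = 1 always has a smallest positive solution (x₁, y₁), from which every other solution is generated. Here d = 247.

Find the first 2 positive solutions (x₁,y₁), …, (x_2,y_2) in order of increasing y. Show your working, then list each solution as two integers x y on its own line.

√247 = [15; 1,2,1,1,9,1,9,1,1,2,1,30, …], period ℓ=12 (even) → k=11
k=0  a_k=15  p_k/q_k = 15/1
…
k=7  a_k=9  p_k/q_k = 11520/733
…
k=10  a_k=2  p_k/q_k = 61089/3887
k=11  a_k=1  p_k/q_k = 85292/5427
→ (85292, 5427).  Check: 85292²=7274725264, 247·5427²=7274725263, difference 1.
k=2:  x_2 = 85292·85292+247·5427·5427 = 14549450527,  y_2 = 85292·5427+5427·85292 = 925759368

85292 5427
14549450527 925759368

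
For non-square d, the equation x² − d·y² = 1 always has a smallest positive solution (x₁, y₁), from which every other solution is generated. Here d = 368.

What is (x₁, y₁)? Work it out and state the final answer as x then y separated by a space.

d=368: √d = [19; 5,2,5,38] (ℓ=4, even), read p_3/q_3
k=0  a_k=19  p_k/q_k = 19/1
…
k=2  a_k=2  p_k/q_k = 211/11
k=3  a_k=5  p_k/q_k = 1151/60
(x₁, y₁) = (1151, 60);  1151² − 368·60² = 1 ✓

1151 60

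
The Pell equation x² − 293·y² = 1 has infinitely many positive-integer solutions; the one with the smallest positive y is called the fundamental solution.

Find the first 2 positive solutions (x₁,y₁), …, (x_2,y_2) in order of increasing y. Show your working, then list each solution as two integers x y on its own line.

√293 → a₀=17, period (8,1,1,8,34); ℓ=5 odd so k=9
a_0=17:  p_0=17·1+0=17,  q_0=17·0+1=1
…
a_3=1:  p_3=1·154+137=291,  q_3=1·9+8=17
a_4=8:  p_4=8·291+154=2482,  q_4=8·17+9=145
a_5=34:  p_5=34·2482+291=84679,  q_5=34·145+17=4947
…
a_7=1:  p_7=1·679914+84679=764593,  q_7=1·39721+4947=44668
a_8=1:  p_8=1·764593+679914=1444507,  q_8=1·44668+39721=84389
a_9=8:  p_9=8·1444507+764593=12320649,  q_9=8·84389+44668=719780
→ (12320649, 719780).  Check: 12320649²=151798391781201, 293·719780²=151798391781200, difference 1.
n=2: (12320649,719780)∘(12320649,719780) = (12320649·12320649+293·719780·719780, 12320649·719780+719780·12320649) = (303596783562401,17736313474440)

12320649 719780
303596783562401 17736313474440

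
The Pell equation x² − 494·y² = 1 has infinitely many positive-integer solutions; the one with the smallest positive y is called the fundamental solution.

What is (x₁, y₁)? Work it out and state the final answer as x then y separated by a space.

√494 = [22; 4,2,2,1,2,1,2,2,4,44, …], period ℓ=10 (even) → k=9
k=0  a_k=22  p_k/q_k = 22/1
k=1  a_k=4  p_k/q_k = 89/4
…
k=5  a_k=2  p_k/q_k = 1867/84
…
k=7  a_k=2  p_k/q_k = 6979/314
k=8  a_k=2  p_k/q_k = 16514/743
k=9  a_k=4  p_k/q_k = 73035/3286
fundamental: x₁=73035, y₁=3286  (since 5334111225 − 494·10797796 = 1)

73035 3286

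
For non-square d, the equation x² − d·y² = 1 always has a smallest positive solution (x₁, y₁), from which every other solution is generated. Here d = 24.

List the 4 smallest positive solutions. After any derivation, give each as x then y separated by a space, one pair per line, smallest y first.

5 1
49 10
485 99
4801 980

√24 → a₀=4, period (1,8); ℓ=2 even so k=1
i=0: a=4 ⇒ p=4, q=1
i=1: a=1 ⇒ p=5, q=1
(x₁, y₁) = (5, 1);  5² − 24·1² = 1 ✓
(x_2, y_2) = (5·5 + 24·1·1, 5·1 + 1·5) = (49, 10)
(x_3, y_3) = (5·49 + 24·1·10, 5·10 + 1·49) = (485, 99)
(x_4, y_4) = (5·485 + 24·1·99, 5·99 + 1·485) = (4801, 980)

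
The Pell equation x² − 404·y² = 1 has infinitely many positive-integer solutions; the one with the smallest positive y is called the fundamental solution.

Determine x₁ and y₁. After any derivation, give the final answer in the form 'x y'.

201 10

√404 → a₀=20, period (10,40); ℓ=2 even so k=1
step 0: (20, 1)  from 20·(1,0) + (0,1)
step 1: (201, 10)  from 10·(20,1) + (1,0)
fundamental: x₁=201, y₁=10  (since 40401 − 404·100 = 1)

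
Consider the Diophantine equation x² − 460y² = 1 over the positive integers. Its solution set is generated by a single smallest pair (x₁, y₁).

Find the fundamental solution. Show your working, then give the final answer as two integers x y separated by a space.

2535751 118230

√460 = [21; 2,4,3,1,2,10,2,1,3,4,2,42, …], period ℓ=12 (even) → k=11
i=0: a=21 ⇒ p=21, q=1
i=1: a=2 ⇒ p=43, q=2
i=2: a=4 ⇒ p=193, q=9
…
i=4: a=1 ⇒ p=815, q=38
i=5: a=2 ⇒ p=2252, q=105
i=6: a=10 ⇒ p=23335, q=1088
…
i=9: a=3 ⇒ p=265693, q=12388
i=10: a=4 ⇒ p=1135029, q=52921
i=11: a=2 ⇒ p=2535751, q=118230
fundamental: x₁=2535751, y₁=118230  (since 6430033134001 − 460·13978332900 = 1)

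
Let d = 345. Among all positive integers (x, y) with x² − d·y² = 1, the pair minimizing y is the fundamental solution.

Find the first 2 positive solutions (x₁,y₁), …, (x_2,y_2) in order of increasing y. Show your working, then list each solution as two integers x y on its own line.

6761 364
91422241 4922008

√345 → a₀=18, period (1,1,2,1,6,1,2,1,1,36); ℓ=10 even so k=9
step 0: (18, 1)  from 18·(1,0) + (0,1)
…
step 2: (37, 2)  from 1·(19,1) + (18,1)
…
step 7: (2879, 155)  from 2·(1003,54) + (873,47)
step 8: (3882, 209)  from 1·(2879,155) + (1003,54)
step 9: (6761, 364)  from 1·(3882,209) + (2879,155)
fundamental: x₁=6761, y₁=364  (since 45711121 − 345·132496 = 1)
(6761+364√345)^2 = 91422241 + 4922008√345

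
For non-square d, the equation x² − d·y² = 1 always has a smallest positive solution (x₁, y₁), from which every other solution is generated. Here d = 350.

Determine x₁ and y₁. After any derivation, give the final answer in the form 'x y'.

449 24

d=350: √d = [18; 1,2,2,2,1,36] (ℓ=6, even), read p_5/q_5
a_0=18:  p_0=18·1+0=18,  q_0=18·0+1=1
…
a_2=2:  p_2=2·19+18=56,  q_2=2·1+1=3
a_3=2:  p_3=2·56+19=131,  q_3=2·3+1=7
a_4=2:  p_4=2·131+56=318,  q_4=2·7+3=17
a_5=1:  p_5=1·318+131=449,  q_5=1·17+7=24
fundamental: x₁=449, y₁=24  (since 201601 − 350·576 = 1)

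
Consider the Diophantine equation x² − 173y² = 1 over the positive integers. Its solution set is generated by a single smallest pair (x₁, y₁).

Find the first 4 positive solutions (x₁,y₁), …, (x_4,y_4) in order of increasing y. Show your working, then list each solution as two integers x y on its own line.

2499849 190060
12498490045601 950242601880
62488675684008728649 4750926036134042180
312424506839974574118902401 23753195401006348176659760

√173 = [13; 6,1,1,6,26, …], period ℓ=5 (odd) → k=9
a_0=13:  p_0=13·1+0=13,  q_0=13·0+1=1
a_1=6:  p_1=6·13+1=79,  q_1=6·1+0=6
a_2=1:  p_2=1·79+13=92,  q_2=1·6+1=7
a_3=1:  p_3=1·92+79=171,  q_3=1·7+6=13
a_4=6:  p_4=6·171+92=1118,  q_4=6·13+7=85
a_5=26:  p_5=26·1118+171=29239,  q_5=26·85+13=2223
…
a_7=1:  p_7=1·176552+29239=205791,  q_7=1·13423+2223=15646
a_8=1:  p_8=1·205791+176552=382343,  q_8=1·15646+13423=29069
a_9=6:  p_9=6·382343+205791=2499849,  q_9=6·29069+15646=190060
→ (2499849, 190060).  Check: 2499849²=6249245022801, 173·190060²=6249245022800, difference 1.
k=2:  x_2 = 2499849·2499849+173·190060·190060 = 12498490045601,  y_2 = 2499849·190060+190060·2499849 = 950242601880
k=3:  x_3 = 2499849·12498490045601+173·190060·950242601880 = 62488675684008728649,  y_3 = 2499849·950242601880+190060·12498490045601 = 4750926036134042180
k=4:  x_4 = 2499849·62488675684008728649+173·190060·4750926036134042180 = 312424506839974574118902401,  y_4 = 2499849·4750926036134042180+190060·62488675684008728649 = 23753195401006348176659760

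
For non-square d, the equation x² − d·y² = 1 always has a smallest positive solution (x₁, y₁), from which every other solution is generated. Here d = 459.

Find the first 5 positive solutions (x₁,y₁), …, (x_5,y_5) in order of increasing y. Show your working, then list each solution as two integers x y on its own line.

499850 23331
499700044999 23324000700
499550134985000450 23317003499766669
499400269944005249820001 23310008398693414998600
499250449862522498110069999250 23303015396150489970600653331

[21; 2,2,1,4,21,4,1,2,2,42] for √459; ℓ=10 ⇒ convergent index 9
i=0: a=21 ⇒ p=21, q=1
…
i=3: a=1 ⇒ p=150, q=7
…
i=5: a=21 ⇒ p=14997, q=700
i=6: a=4 ⇒ p=60695, q=2833
…
i=8: a=2 ⇒ p=212079, q=9899
i=9: a=2 ⇒ p=499850, q=23331
→ (499850, 23331).  Check: 499850²=249850022500, 459·23331²=249850022499, difference 1.
n=2: (499850,23331)∘(499850,23331) = (499850·499850+459·23331·23331, 499850·23331+23331·499850) = (499700044999,23324000700)
n=3: (499700044999,23324000700)∘(499850,23331) = (499850·499700044999+459·23331·23324000700, 499850·23324000700+23331·499700044999) = (499550134985000450,23317003499766669)
n=4: (499550134985000450,23317003499766669)∘(499850,23331) = (499850·499550134985000450+459·23331·23317003499766669, 499850·23317003499766669+23331·499550134985000450) = (499400269944005249820001,23310008398693414998600)
n=5: (499400269944005249820001,23310008398693414998600)∘(499850,23331) = (499850·499400269944005249820001+459·23331·23310008398693414998600, 499850·23310008398693414998600+23331·499400269944005249820001) = (499250449862522498110069999250,23303015396150489970600653331)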